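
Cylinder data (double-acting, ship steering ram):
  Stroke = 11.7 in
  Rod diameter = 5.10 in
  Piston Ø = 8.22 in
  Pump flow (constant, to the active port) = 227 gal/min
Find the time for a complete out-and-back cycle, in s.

Cap-side area A_cap = π/4 × (8.22 in)² = 53.07 in^2
Rod-side annular area A_ann = π/4 × (8.22² − 5.10²) = 32.64 in^2
t_ext = A_cap·L/Q = 0.7104 s
t_ret = A_ann·L/Q = 0.4370 s
t_cycle = t_ext + t_ret

t ≈ 1.15 s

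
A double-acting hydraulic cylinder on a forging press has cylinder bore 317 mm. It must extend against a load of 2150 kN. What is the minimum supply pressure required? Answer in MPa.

P ≈ 27.2 MPa

Cap-side area A_cap = π/4 × (317 mm)² = 78920 mm^2
P = F / A = 2150 kN / A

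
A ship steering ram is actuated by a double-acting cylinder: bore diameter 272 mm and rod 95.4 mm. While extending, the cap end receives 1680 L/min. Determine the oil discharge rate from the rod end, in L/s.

Q_out ≈ 24.6 L/s

Cap-side area A_cap = π/4 × (272 mm)² = 58110 mm^2
Rod-side annular area A_ann = π/4 × (272² − 95.4²) = 50960 mm^2
Piston speed v = Q_in/A_cap; rod-end outflow Q_out = v × A_ann = Q_in × A_ann/A_cap.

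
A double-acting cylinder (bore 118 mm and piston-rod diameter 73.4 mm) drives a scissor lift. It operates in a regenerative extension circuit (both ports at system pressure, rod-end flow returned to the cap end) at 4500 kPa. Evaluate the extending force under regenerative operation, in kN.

With equal pressure on both faces, forces on the annular region cancel; the net push is pressure × rod cross-section.
Rod cross-section A_rod = π/4 × (73.4 mm)² = 4231 mm^2
F = P × A_rod

F ≈ 19.0 kN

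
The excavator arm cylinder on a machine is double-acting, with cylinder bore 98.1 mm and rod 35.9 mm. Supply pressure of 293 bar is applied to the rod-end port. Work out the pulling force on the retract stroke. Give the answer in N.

Rod-side annular area A_ann = π/4 × (98.1² − 35.9²) = 6546 mm^2
On retraction the pressure acts on the annular area (bore minus rod).
F = P × A_ann

F ≈ 1.92e5 N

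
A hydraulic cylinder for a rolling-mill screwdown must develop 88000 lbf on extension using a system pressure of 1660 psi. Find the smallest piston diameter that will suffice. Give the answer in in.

Extension force acts on the full piston face: F = P × (π/4)D².
D = √(4F / (πP)) = √(4 × 88000 lbf / (π × 1660 psi))

D ≈ 8.22 in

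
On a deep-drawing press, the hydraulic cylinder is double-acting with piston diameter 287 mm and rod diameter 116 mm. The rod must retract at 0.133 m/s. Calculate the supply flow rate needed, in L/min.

Rod-side annular area A_ann = π/4 × (287² − 116²) = 54120 mm^2
Q = A × v

Q ≈ 432 L/min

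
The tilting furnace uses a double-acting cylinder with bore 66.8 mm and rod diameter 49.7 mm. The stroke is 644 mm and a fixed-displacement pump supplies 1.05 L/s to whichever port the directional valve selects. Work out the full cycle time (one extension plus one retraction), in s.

Cap-side area A_cap = π/4 × (66.8 mm)² = 3505 mm^2
Rod-side annular area A_ann = π/4 × (66.8² − 49.7²) = 1565 mm^2
t_ext = A_cap·L/Q = 2.150 s
t_ret = A_ann·L/Q = 0.9596 s
t_cycle = t_ext + t_ret

t ≈ 3.11 s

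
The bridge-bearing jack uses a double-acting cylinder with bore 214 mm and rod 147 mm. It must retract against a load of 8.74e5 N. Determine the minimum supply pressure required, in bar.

Rod-side annular area A_ann = π/4 × (214² − 147²) = 19000 mm^2
Retraction: pressure acts on the annular area.
P = F / A = 8.74e5 N / A

P ≈ 460 bar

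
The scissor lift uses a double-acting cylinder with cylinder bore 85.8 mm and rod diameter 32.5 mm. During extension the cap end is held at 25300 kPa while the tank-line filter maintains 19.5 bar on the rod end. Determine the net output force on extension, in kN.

F ≈ 137 kN

Cap-side area A_cap = π/4 × (85.8 mm)² = 5782 mm^2
Rod-side annular area A_ann = π/4 × (85.8² − 32.5²) = 4952 mm^2
Net thrust = P_cap·A_cap − P_rod·A_ann = 146.3 kN − 9.657 kN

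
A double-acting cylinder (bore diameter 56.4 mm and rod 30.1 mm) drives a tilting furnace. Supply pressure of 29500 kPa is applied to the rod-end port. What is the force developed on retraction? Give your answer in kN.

Rod-side annular area A_ann = π/4 × (56.4² − 30.1²) = 1787 mm^2
On retraction the pressure acts on the annular area (bore minus rod).
F = P × A_ann

F ≈ 52.7 kN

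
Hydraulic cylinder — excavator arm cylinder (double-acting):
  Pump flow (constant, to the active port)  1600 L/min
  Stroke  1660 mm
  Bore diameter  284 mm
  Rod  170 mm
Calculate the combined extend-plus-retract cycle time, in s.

t ≈ 6.47 s

Cap-side area A_cap = π/4 × (284 mm)² = 63350 mm^2
Rod-side annular area A_ann = π/4 × (284² − 170²) = 40650 mm^2
t_ext = A_cap·L/Q = 3.943 s
t_ret = A_ann·L/Q = 2.530 s
t_cycle = t_ext + t_ret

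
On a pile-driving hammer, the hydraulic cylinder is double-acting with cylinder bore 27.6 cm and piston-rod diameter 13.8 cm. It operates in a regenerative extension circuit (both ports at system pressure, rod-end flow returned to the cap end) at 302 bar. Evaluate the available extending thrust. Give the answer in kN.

F ≈ 452 kN

With equal pressure on both faces, forces on the annular region cancel; the net push is pressure × rod cross-section.
Rod cross-section A_rod = π/4 × (13.8 cm)² = 149.6 cm^2
F = P × A_rod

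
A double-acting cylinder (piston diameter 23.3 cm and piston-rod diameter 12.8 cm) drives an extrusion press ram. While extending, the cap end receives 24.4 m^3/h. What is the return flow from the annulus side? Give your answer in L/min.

Cap-side area A_cap = π/4 × (23.3 cm)² = 426.4 cm^2
Rod-side annular area A_ann = π/4 × (23.3² − 12.8²) = 297.7 cm^2
Piston speed v = Q_in/A_cap; rod-end outflow Q_out = v × A_ann = Q_in × A_ann/A_cap.

Q_out ≈ 284 L/min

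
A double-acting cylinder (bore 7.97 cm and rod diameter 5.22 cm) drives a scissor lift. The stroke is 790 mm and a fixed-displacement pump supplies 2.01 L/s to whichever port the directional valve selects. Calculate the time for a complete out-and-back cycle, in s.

Cap-side area A_cap = π/4 × (7.97 cm)² = 49.89 cm^2
Rod-side annular area A_ann = π/4 × (7.97² − 5.22²) = 28.49 cm^2
t_ext = A_cap·L/Q = 1.961 s
t_ret = A_ann·L/Q = 1.120 s
t_cycle = t_ext + t_ret

t ≈ 3.08 s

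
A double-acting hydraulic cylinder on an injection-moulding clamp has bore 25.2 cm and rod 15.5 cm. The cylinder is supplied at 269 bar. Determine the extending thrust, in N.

F ≈ 1.34e6 N

Cap-side area A_cap = π/4 × (25.2 cm)² = 498.8 cm^2
F = P × A_cap = 269 bar × A_cap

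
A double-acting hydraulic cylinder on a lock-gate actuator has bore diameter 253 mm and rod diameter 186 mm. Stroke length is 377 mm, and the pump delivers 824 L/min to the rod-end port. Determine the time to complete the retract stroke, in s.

Rod-side annular area A_ann = π/4 × (253² − 186²) = 23100 mm^2
Swept volume V = A × L; t = V / Q = A·L / Q

t ≈ 0.634 s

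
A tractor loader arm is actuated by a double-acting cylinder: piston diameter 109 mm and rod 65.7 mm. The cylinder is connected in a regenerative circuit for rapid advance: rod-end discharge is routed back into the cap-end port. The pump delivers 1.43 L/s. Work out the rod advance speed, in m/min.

In regeneration the rod-end outflow joins the pump flow into the cap end, so the net volume the pump must supply per unit advance equals the rod cross-section area.
Rod cross-section A_rod = π/4 × (65.7 mm)² = 3390 mm^2
v = Q_pump / A_rod

v ≈ 25.3 m/min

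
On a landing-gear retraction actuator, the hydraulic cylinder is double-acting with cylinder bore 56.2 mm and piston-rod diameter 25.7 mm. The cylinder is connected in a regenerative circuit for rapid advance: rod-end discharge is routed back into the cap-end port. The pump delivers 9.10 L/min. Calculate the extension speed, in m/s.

v ≈ 0.292 m/s

In regeneration the rod-end outflow joins the pump flow into the cap end, so the net volume the pump must supply per unit advance equals the rod cross-section area.
Rod cross-section A_rod = π/4 × (25.7 mm)² = 518.7 mm^2
v = Q_pump / A_rod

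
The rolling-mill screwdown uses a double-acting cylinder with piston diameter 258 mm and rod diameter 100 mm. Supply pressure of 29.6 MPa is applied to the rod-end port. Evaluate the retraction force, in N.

F ≈ 1.31e6 N

Rod-side annular area A_ann = π/4 × (258² − 100²) = 44430 mm^2
On retraction the pressure acts on the annular area (bore minus rod).
F = P × A_ann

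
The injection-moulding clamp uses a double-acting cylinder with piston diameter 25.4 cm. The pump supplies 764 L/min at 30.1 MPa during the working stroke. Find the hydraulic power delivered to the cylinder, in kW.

W ≈ 383 kW

Hydraulic power = P × Q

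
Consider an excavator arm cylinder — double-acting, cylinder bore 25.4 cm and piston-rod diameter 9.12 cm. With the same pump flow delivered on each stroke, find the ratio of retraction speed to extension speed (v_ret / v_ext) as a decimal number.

Cap-side area A_cap = π/4 × (25.4 cm)² = 506.7 cm^2
Rod-side annular area A_ann = π/4 × (25.4² − 9.12²) = 441.4 cm^2
For equal Q, v ∝ 1/A, so v_ret/v_ext = A_cap/A_ann.

v_ret/v_ext ≈ 1.15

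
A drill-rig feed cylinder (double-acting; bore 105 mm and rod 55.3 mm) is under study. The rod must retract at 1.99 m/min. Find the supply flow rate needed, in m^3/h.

Rod-side annular area A_ann = π/4 × (105² − 55.3²) = 6257 mm^2
Q = A × v

Q ≈ 0.747 m^3/h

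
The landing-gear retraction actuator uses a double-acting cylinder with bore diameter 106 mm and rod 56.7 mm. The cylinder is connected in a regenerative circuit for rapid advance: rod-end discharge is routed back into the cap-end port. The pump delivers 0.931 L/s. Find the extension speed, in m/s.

v ≈ 0.369 m/s

In regeneration the rod-end outflow joins the pump flow into the cap end, so the net volume the pump must supply per unit advance equals the rod cross-section area.
Rod cross-section A_rod = π/4 × (56.7 mm)² = 2525 mm^2
v = Q_pump / A_rod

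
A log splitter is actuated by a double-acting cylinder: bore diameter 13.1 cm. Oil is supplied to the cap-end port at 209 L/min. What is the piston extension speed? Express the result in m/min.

Cap-side area A_cap = π/4 × (13.1 cm)² = 134.8 cm^2
v = Q / A

v ≈ 15.5 m/min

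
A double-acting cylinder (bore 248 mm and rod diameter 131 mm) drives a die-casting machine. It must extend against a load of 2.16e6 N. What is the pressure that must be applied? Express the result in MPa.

Cap-side area A_cap = π/4 × (248 mm)² = 48310 mm^2
P = F / A = 2.16e6 N / A

P ≈ 44.7 MPa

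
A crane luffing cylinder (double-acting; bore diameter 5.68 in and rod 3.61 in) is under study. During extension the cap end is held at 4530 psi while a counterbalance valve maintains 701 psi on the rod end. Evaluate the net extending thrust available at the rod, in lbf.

Cap-side area A_cap = π/4 × (5.68 in)² = 25.34 in^2
Rod-side annular area A_ann = π/4 × (5.68² − 3.61²) = 15.10 in^2
Net thrust = P_cap·A_cap − P_rod·A_ann = 1.148e5 lbf − 10590 lbf

F ≈ 1.04e5 lbf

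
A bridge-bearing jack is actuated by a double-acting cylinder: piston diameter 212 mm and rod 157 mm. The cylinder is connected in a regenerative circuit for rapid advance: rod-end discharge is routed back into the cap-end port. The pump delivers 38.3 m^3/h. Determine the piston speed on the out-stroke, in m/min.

In regeneration the rod-end outflow joins the pump flow into the cap end, so the net volume the pump must supply per unit advance equals the rod cross-section area.
Rod cross-section A_rod = π/4 × (157 mm)² = 19360 mm^2
v = Q_pump / A_rod

v ≈ 33.0 m/min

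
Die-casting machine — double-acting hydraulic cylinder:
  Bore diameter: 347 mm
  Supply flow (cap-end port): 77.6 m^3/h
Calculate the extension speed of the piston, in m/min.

Cap-side area A_cap = π/4 × (347 mm)² = 94570 mm^2
v = Q / A

v ≈ 13.7 m/min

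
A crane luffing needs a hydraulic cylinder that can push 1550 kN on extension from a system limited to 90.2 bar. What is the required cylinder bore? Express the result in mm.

D ≈ 468 mm

Extension force acts on the full piston face: F = P × (π/4)D².
D = √(4F / (πP)) = √(4 × 1550 kN / (π × 90.2 bar))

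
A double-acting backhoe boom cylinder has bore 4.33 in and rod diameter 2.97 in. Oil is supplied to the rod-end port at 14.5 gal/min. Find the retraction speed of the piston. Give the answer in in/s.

Rod-side annular area A_ann = π/4 × (4.33² − 2.97²) = 7.797 in^2
Flow into the rod-end port fills the annular volume.
v = Q / A

v ≈ 7.16 in/s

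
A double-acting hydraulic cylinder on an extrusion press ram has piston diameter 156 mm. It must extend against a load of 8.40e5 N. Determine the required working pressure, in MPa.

Cap-side area A_cap = π/4 × (156 mm)² = 19110 mm^2
P = F / A = 8.40e5 N / A

P ≈ 43.9 MPa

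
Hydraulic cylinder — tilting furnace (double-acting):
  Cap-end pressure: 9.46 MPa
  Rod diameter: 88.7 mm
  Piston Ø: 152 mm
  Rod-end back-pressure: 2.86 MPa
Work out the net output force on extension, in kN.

F ≈ 137 kN

Cap-side area A_cap = π/4 × (152 mm)² = 18150 mm^2
Rod-side annular area A_ann = π/4 × (152² − 88.7²) = 11970 mm^2
Net thrust = P_cap·A_cap − P_rod·A_ann = 171.7 kN − 34.22 kN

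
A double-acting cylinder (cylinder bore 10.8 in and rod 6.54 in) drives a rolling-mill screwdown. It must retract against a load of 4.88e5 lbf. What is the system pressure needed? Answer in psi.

P ≈ 8410 psi

Rod-side annular area A_ann = π/4 × (10.8² − 6.54²) = 58.02 in^2
Retraction: pressure acts on the annular area.
P = F / A = 4.88e5 lbf / A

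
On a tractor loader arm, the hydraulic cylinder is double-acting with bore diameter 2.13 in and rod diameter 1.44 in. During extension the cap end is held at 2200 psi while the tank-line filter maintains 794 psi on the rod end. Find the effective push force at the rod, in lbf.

Cap-side area A_cap = π/4 × (2.13 in)² = 3.563 in^2
Rod-side annular area A_ann = π/4 × (2.13² − 1.44²) = 1.935 in^2
Net thrust = P_cap·A_cap − P_rod·A_ann = 7839 lbf − 1536 lbf

F ≈ 6300 lbf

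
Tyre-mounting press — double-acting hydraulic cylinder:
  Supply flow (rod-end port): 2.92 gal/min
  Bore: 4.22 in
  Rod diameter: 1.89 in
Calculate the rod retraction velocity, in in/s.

Rod-side annular area A_ann = π/4 × (4.22² − 1.89²) = 11.18 in^2
Flow into the rod-end port fills the annular volume.
v = Q / A

v ≈ 1.01 in/s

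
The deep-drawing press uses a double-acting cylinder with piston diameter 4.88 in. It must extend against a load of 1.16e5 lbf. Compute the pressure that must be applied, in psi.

Cap-side area A_cap = π/4 × (4.88 in)² = 18.70 in^2
P = F / A = 1.16e5 lbf / A

P ≈ 6200 psi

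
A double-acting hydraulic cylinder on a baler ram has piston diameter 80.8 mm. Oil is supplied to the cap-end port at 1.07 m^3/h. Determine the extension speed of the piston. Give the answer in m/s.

v ≈ 0.0580 m/s

Cap-side area A_cap = π/4 × (80.8 mm)² = 5128 mm^2
v = Q / A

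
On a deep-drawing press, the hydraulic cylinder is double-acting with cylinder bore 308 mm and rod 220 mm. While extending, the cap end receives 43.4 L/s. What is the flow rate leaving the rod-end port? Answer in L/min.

Q_out ≈ 1280 L/min

Cap-side area A_cap = π/4 × (308 mm)² = 74510 mm^2
Rod-side annular area A_ann = π/4 × (308² − 220²) = 36490 mm^2
Piston speed v = Q_in/A_cap; rod-end outflow Q_out = v × A_ann = Q_in × A_ann/A_cap.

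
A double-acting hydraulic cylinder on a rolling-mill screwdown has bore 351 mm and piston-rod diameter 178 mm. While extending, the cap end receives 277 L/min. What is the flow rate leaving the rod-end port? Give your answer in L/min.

Q_out ≈ 206 L/min

Cap-side area A_cap = π/4 × (351 mm)² = 96760 mm^2
Rod-side annular area A_ann = π/4 × (351² − 178²) = 71880 mm^2
Piston speed v = Q_in/A_cap; rod-end outflow Q_out = v × A_ann = Q_in × A_ann/A_cap.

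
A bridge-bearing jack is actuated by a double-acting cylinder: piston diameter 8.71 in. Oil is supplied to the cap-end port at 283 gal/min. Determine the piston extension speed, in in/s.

v ≈ 18.3 in/s

Cap-side area A_cap = π/4 × (8.71 in)² = 59.58 in^2
v = Q / A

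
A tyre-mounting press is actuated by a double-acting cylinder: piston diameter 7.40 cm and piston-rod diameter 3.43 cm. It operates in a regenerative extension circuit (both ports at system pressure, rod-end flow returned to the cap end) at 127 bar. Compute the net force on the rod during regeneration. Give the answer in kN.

F ≈ 11.7 kN

With equal pressure on both faces, forces on the annular region cancel; the net push is pressure × rod cross-section.
Rod cross-section A_rod = π/4 × (3.43 cm)² = 9.240 cm^2
F = P × A_rod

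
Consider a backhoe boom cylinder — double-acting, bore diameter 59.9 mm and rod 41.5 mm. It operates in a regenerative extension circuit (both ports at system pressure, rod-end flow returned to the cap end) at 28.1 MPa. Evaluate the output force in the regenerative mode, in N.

With equal pressure on both faces, forces on the annular region cancel; the net push is pressure × rod cross-section.
Rod cross-section A_rod = π/4 × (41.5 mm)² = 1353 mm^2
F = P × A_rod

F ≈ 38000 N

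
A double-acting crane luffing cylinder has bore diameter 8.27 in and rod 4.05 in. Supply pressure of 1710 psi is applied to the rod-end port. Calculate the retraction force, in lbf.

F ≈ 69800 lbf

Rod-side annular area A_ann = π/4 × (8.27² − 4.05²) = 40.83 in^2
On retraction the pressure acts on the annular area (bore minus rod).
F = P × A_ann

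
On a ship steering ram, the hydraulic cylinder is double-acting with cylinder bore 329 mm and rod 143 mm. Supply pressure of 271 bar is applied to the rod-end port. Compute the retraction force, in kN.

F ≈ 1870 kN

Rod-side annular area A_ann = π/4 × (329² − 143²) = 68950 mm^2
On retraction the pressure acts on the annular area (bore minus rod).
F = P × A_ann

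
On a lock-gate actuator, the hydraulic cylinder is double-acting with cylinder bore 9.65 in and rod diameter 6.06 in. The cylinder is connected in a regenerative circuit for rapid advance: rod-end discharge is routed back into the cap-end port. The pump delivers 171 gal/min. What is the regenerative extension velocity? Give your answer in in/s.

In regeneration the rod-end outflow joins the pump flow into the cap end, so the net volume the pump must supply per unit advance equals the rod cross-section area.
Rod cross-section A_rod = π/4 × (6.06 in)² = 28.84 in^2
v = Q_pump / A_rod

v ≈ 22.8 in/s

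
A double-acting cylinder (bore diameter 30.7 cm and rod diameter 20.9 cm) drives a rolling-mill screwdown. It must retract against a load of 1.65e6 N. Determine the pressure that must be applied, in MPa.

Rod-side annular area A_ann = π/4 × (30.7² − 20.9²) = 397.2 cm^2
Retraction: pressure acts on the annular area.
P = F / A = 1.65e6 N / A

P ≈ 41.5 MPa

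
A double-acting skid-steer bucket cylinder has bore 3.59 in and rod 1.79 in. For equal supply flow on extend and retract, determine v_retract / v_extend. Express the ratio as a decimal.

Cap-side area A_cap = π/4 × (3.59 in)² = 10.12 in^2
Rod-side annular area A_ann = π/4 × (3.59² − 1.79²) = 7.606 in^2
For equal Q, v ∝ 1/A, so v_ret/v_ext = A_cap/A_ann.

v_ret/v_ext ≈ 1.33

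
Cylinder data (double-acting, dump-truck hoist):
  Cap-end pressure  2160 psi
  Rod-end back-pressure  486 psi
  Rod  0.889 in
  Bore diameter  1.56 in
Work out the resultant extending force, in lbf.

F ≈ 3500 lbf

Cap-side area A_cap = π/4 × (1.56 in)² = 1.911 in^2
Rod-side annular area A_ann = π/4 × (1.56² − 0.889²) = 1.291 in^2
Net thrust = P_cap·A_cap − P_rod·A_ann = 4129 lbf − 627.2 lbf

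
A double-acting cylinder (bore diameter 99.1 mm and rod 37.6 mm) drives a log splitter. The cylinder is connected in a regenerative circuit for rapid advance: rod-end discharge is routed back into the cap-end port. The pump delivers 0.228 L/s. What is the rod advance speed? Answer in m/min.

In regeneration the rod-end outflow joins the pump flow into the cap end, so the net volume the pump must supply per unit advance equals the rod cross-section area.
Rod cross-section A_rod = π/4 × (37.6 mm)² = 1110 mm^2
v = Q_pump / A_rod

v ≈ 12.3 m/min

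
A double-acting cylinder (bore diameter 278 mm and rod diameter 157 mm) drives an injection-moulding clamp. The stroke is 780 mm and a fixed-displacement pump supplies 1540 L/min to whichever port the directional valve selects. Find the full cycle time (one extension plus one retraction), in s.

Cap-side area A_cap = π/4 × (278 mm)² = 60700 mm^2
Rod-side annular area A_ann = π/4 × (278² − 157²) = 41340 mm^2
t_ext = A_cap·L/Q = 1.845 s
t_ret = A_ann·L/Q = 1.256 s
t_cycle = t_ext + t_ret

t ≈ 3.10 s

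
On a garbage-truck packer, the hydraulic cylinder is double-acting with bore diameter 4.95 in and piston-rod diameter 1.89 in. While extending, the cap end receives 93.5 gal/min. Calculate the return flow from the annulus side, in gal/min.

Q_out ≈ 79.9 gal/min

Cap-side area A_cap = π/4 × (4.95 in)² = 19.24 in^2
Rod-side annular area A_ann = π/4 × (4.95² − 1.89²) = 16.44 in^2
Piston speed v = Q_in/A_cap; rod-end outflow Q_out = v × A_ann = Q_in × A_ann/A_cap.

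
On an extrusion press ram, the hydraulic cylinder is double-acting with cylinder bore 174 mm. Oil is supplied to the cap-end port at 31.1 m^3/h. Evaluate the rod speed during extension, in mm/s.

Cap-side area A_cap = π/4 × (174 mm)² = 23780 mm^2
v = Q / A

v ≈ 363 mm/s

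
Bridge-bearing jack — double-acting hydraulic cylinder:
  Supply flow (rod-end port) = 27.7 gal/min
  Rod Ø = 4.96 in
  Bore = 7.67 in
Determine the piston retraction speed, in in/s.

v ≈ 3.97 in/s

Rod-side annular area A_ann = π/4 × (7.67² − 4.96²) = 26.88 in^2
Flow into the rod-end port fills the annular volume.
v = Q / A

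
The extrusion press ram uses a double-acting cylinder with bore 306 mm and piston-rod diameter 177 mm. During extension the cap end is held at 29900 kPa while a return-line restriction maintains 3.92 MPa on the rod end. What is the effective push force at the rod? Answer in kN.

Cap-side area A_cap = π/4 × (306 mm)² = 73540 mm^2
Rod-side annular area A_ann = π/4 × (306² − 177²) = 48940 mm^2
Net thrust = P_cap·A_cap − P_rod·A_ann = 2199 kN − 191.8 kN

F ≈ 2010 kN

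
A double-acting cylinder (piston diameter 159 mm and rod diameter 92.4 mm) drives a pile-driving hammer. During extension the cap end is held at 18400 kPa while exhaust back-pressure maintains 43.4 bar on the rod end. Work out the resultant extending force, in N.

F ≈ 3.08e5 N

Cap-side area A_cap = π/4 × (159 mm)² = 19860 mm^2
Rod-side annular area A_ann = π/4 × (159² − 92.4²) = 13150 mm^2
Net thrust = P_cap·A_cap − P_rod·A_ann = 3.653e5 N − 57070 N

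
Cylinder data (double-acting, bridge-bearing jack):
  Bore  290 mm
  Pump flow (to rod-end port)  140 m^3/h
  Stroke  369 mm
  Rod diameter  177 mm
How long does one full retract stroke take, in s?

t ≈ 0.393 s

Rod-side annular area A_ann = π/4 × (290² − 177²) = 41450 mm^2
Swept volume V = A × L; t = V / Q = A·L / Q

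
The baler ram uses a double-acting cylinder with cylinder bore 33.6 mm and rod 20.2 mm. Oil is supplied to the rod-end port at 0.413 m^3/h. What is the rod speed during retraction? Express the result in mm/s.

v ≈ 203 mm/s

Rod-side annular area A_ann = π/4 × (33.6² − 20.2²) = 566.2 mm^2
Flow into the rod-end port fills the annular volume.
v = Q / A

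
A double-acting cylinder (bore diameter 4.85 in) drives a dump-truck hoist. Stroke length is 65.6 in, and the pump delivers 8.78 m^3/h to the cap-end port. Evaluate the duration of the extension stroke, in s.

t ≈ 8.14 s

Cap-side area A_cap = π/4 × (4.85 in)² = 18.47 in^2
Swept volume V = A × L; t = V / Q = A·L / Q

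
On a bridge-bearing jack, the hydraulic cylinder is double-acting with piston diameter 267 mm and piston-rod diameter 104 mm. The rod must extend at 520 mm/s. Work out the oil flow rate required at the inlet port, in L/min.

Q ≈ 1750 L/min

Cap-side area A_cap = π/4 × (267 mm)² = 55990 mm^2
Q = A × v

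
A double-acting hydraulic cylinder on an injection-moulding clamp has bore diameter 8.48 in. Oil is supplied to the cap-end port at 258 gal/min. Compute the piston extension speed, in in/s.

v ≈ 17.6 in/s

Cap-side area A_cap = π/4 × (8.48 in)² = 56.48 in^2
v = Q / A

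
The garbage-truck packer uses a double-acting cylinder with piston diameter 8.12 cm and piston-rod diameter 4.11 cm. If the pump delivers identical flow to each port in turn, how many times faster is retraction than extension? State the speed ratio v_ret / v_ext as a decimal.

Cap-side area A_cap = π/4 × (8.12 cm)² = 51.78 cm^2
Rod-side annular area A_ann = π/4 × (8.12² − 4.11²) = 38.52 cm^2
For equal Q, v ∝ 1/A, so v_ret/v_ext = A_cap/A_ann.

v_ret/v_ext ≈ 1.34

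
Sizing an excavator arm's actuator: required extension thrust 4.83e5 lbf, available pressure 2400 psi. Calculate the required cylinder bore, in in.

Extension force acts on the full piston face: F = P × (π/4)D².
D = √(4F / (πP)) = √(4 × 4.83e5 lbf / (π × 2400 psi))

D ≈ 16.0 in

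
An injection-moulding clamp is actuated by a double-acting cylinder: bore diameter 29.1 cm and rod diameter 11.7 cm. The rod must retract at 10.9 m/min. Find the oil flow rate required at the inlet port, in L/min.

Q ≈ 608 L/min

Rod-side annular area A_ann = π/4 × (29.1² − 11.7²) = 557.6 cm^2
Q = A × v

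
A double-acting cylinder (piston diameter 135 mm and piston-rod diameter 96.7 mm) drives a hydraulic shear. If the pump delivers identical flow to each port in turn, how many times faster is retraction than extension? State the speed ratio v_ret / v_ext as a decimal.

Cap-side area A_cap = π/4 × (135 mm)² = 14310 mm^2
Rod-side annular area A_ann = π/4 × (135² − 96.7²) = 6970 mm^2
For equal Q, v ∝ 1/A, so v_ret/v_ext = A_cap/A_ann.

v_ret/v_ext ≈ 2.05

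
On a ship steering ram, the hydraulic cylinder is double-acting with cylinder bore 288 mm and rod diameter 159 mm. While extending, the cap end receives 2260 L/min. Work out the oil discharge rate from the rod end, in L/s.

Q_out ≈ 26.2 L/s

Cap-side area A_cap = π/4 × (288 mm)² = 65140 mm^2
Rod-side annular area A_ann = π/4 × (288² − 159²) = 45290 mm^2
Piston speed v = Q_in/A_cap; rod-end outflow Q_out = v × A_ann = Q_in × A_ann/A_cap.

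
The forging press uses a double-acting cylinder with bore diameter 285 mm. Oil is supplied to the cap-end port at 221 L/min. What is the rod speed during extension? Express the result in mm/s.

Cap-side area A_cap = π/4 × (285 mm)² = 63790 mm^2
v = Q / A

v ≈ 57.7 mm/s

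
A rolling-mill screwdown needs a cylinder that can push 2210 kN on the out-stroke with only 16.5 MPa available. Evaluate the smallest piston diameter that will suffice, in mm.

D ≈ 413 mm

Extension force acts on the full piston face: F = P × (π/4)D².
D = √(4F / (πP)) = √(4 × 2210 kN / (π × 16.5 MPa))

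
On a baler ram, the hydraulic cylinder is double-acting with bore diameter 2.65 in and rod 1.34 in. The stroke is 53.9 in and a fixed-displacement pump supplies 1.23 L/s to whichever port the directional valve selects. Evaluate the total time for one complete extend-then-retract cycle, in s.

Cap-side area A_cap = π/4 × (2.65 in)² = 5.515 in^2
Rod-side annular area A_ann = π/4 × (2.65² − 1.34²) = 4.105 in^2
t_ext = A_cap·L/Q = 3.961 s
t_ret = A_ann·L/Q = 2.948 s
t_cycle = t_ext + t_ret

t ≈ 6.91 s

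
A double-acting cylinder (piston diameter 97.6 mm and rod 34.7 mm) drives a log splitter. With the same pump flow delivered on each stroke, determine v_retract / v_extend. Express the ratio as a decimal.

Cap-side area A_cap = π/4 × (97.6 mm)² = 7482 mm^2
Rod-side annular area A_ann = π/4 × (97.6² − 34.7²) = 6536 mm^2
For equal Q, v ∝ 1/A, so v_ret/v_ext = A_cap/A_ann.

v_ret/v_ext ≈ 1.14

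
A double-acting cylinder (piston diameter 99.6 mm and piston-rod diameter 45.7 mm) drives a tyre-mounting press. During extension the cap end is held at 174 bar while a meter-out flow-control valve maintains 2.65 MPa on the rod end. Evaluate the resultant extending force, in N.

Cap-side area A_cap = π/4 × (99.6 mm)² = 7791 mm^2
Rod-side annular area A_ann = π/4 × (99.6² − 45.7²) = 6151 mm^2
Net thrust = P_cap·A_cap − P_rod·A_ann = 1.356e5 N − 16300 N

F ≈ 1.19e5 N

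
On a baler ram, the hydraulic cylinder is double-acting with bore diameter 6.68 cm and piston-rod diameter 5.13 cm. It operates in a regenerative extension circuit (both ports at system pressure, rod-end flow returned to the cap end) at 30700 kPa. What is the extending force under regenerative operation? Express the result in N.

F ≈ 63500 N

With equal pressure on both faces, forces on the annular region cancel; the net push is pressure × rod cross-section.
Rod cross-section A_rod = π/4 × (5.13 cm)² = 20.67 cm^2
F = P × A_rod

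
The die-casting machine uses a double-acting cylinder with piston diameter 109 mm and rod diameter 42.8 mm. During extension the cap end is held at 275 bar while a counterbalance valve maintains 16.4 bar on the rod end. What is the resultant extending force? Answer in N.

F ≈ 2.44e5 N

Cap-side area A_cap = π/4 × (109 mm)² = 9331 mm^2
Rod-side annular area A_ann = π/4 × (109² − 42.8²) = 7893 mm^2
Net thrust = P_cap·A_cap − P_rod·A_ann = 2.566e5 N − 12940 N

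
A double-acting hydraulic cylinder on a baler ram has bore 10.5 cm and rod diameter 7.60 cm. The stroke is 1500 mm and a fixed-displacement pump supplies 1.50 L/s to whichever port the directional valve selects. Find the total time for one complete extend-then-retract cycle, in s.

t ≈ 12.8 s

Cap-side area A_cap = π/4 × (10.5 cm)² = 86.59 cm^2
Rod-side annular area A_ann = π/4 × (10.5² − 7.60²) = 41.23 cm^2
t_ext = A_cap·L/Q = 8.659 s
t_ret = A_ann·L/Q = 4.123 s
t_cycle = t_ext + t_ret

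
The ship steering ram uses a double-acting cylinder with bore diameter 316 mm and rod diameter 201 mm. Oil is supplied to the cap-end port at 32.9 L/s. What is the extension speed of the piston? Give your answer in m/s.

v ≈ 0.419 m/s

Cap-side area A_cap = π/4 × (316 mm)² = 78430 mm^2
v = Q / A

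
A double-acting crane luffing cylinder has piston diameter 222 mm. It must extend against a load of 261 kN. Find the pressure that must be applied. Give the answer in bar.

P ≈ 67.4 bar

Cap-side area A_cap = π/4 × (222 mm)² = 38710 mm^2
P = F / A = 261 kN / A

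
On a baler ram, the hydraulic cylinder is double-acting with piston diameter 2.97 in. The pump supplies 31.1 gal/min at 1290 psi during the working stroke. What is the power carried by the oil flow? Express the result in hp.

W ≈ 23.4 hp

Hydraulic power = P × Q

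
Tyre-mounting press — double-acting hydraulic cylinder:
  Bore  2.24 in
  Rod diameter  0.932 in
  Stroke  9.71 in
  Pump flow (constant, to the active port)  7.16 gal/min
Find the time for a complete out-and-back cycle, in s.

Cap-side area A_cap = π/4 × (2.24 in)² = 3.941 in^2
Rod-side annular area A_ann = π/4 × (2.24² − 0.932²) = 3.259 in^2
t_ext = A_cap·L/Q = 1.388 s
t_ret = A_ann·L/Q = 1.148 s
t_cycle = t_ext + t_ret

t ≈ 2.54 s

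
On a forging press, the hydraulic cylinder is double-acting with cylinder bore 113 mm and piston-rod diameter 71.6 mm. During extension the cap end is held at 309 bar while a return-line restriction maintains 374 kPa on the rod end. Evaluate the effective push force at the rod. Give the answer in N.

Cap-side area A_cap = π/4 × (113 mm)² = 10030 mm^2
Rod-side annular area A_ann = π/4 × (113² − 71.6²) = 6002 mm^2
Net thrust = P_cap·A_cap − P_rod·A_ann = 3.099e5 N − 2245 N

F ≈ 3.08e5 N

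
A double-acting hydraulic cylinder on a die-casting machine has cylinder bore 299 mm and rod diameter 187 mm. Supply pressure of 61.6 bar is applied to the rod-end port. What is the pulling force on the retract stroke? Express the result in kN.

Rod-side annular area A_ann = π/4 × (299² − 187²) = 42750 mm^2
On retraction the pressure acts on the annular area (bore minus rod).
F = P × A_ann

F ≈ 263 kN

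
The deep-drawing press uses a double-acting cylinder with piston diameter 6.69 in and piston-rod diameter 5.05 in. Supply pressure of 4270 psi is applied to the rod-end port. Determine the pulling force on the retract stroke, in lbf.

F ≈ 64600 lbf

Rod-side annular area A_ann = π/4 × (6.69² − 5.05²) = 15.12 in^2
On retraction the pressure acts on the annular area (bore minus rod).
F = P × A_ann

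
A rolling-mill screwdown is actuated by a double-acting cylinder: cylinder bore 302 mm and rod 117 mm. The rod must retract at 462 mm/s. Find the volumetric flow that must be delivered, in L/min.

Q ≈ 1690 L/min

Rod-side annular area A_ann = π/4 × (302² − 117²) = 60880 mm^2
Q = A × v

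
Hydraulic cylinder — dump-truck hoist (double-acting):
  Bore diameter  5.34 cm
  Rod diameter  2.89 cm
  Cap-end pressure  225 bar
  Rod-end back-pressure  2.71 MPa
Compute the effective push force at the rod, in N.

Cap-side area A_cap = π/4 × (5.34 cm)² = 22.40 cm^2
Rod-side annular area A_ann = π/4 × (5.34² − 2.89²) = 15.84 cm^2
Net thrust = P_cap·A_cap − P_rod·A_ann = 50390 N − 4292 N

F ≈ 46100 N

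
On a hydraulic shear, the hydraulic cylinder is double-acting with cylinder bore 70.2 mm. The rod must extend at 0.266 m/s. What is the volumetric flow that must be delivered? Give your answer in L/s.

Cap-side area A_cap = π/4 × (70.2 mm)² = 3870 mm^2
Q = A × v

Q ≈ 1.03 L/s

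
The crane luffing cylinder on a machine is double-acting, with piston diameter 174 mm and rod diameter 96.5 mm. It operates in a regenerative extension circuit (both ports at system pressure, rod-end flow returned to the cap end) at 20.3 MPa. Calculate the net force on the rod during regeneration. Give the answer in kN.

F ≈ 148 kN

With equal pressure on both faces, forces on the annular region cancel; the net push is pressure × rod cross-section.
Rod cross-section A_rod = π/4 × (96.5 mm)² = 7314 mm^2
F = P × A_rod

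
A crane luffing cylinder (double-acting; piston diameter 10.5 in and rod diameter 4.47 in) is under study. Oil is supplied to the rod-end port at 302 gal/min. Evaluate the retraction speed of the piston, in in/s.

Rod-side annular area A_ann = π/4 × (10.5² − 4.47²) = 70.90 in^2
Flow into the rod-end port fills the annular volume.
v = Q / A

v ≈ 16.4 in/s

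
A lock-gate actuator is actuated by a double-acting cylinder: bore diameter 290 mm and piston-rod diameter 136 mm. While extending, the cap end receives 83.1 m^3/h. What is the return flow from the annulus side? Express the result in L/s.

Q_out ≈ 18.0 L/s

Cap-side area A_cap = π/4 × (290 mm)² = 66050 mm^2
Rod-side annular area A_ann = π/4 × (290² − 136²) = 51530 mm^2
Piston speed v = Q_in/A_cap; rod-end outflow Q_out = v × A_ann = Q_in × A_ann/A_cap.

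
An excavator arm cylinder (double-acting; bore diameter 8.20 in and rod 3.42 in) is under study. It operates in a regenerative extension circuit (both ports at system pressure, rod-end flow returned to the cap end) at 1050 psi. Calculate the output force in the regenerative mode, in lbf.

With equal pressure on both faces, forces on the annular region cancel; the net push is pressure × rod cross-section.
Rod cross-section A_rod = π/4 × (3.42 in)² = 9.186 in^2
F = P × A_rod

F ≈ 9650 lbf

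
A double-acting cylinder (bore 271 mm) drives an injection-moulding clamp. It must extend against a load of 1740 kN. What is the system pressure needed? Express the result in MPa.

Cap-side area A_cap = π/4 × (271 mm)² = 57680 mm^2
P = F / A = 1740 kN / A

P ≈ 30.2 MPa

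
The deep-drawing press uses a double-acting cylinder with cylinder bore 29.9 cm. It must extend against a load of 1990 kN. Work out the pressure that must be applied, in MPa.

P ≈ 28.3 MPa

Cap-side area A_cap = π/4 × (29.9 cm)² = 702.2 cm^2
P = F / A = 1990 kN / A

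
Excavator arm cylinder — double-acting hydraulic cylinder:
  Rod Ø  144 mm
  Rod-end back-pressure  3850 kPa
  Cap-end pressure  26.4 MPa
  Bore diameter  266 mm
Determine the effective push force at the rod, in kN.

F ≈ 1320 kN

Cap-side area A_cap = π/4 × (266 mm)² = 55570 mm^2
Rod-side annular area A_ann = π/4 × (266² − 144²) = 39290 mm^2
Net thrust = P_cap·A_cap − P_rod·A_ann = 1467 kN − 151.2 kN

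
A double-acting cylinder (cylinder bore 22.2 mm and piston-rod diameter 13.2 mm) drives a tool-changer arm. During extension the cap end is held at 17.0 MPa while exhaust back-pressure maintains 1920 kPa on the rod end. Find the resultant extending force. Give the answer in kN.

Cap-side area A_cap = π/4 × (22.2 mm)² = 387.1 mm^2
Rod-side annular area A_ann = π/4 × (22.2² − 13.2²) = 250.2 mm^2
Net thrust = P_cap·A_cap − P_rod·A_ann = 6.580 kN − 0.4804 kN

F ≈ 6.10 kN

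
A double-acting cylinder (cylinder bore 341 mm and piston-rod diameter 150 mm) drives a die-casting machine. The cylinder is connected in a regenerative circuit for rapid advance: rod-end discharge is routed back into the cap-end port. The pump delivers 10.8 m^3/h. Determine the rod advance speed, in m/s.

In regeneration the rod-end outflow joins the pump flow into the cap end, so the net volume the pump must supply per unit advance equals the rod cross-section area.
Rod cross-section A_rod = π/4 × (150 mm)² = 17670 mm^2
v = Q_pump / A_rod

v ≈ 0.170 m/s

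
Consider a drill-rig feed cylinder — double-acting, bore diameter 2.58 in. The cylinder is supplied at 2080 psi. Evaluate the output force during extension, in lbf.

F ≈ 10900 lbf

Cap-side area A_cap = π/4 × (2.58 in)² = 5.228 in^2
F = P × A_cap = 2080 psi × A_cap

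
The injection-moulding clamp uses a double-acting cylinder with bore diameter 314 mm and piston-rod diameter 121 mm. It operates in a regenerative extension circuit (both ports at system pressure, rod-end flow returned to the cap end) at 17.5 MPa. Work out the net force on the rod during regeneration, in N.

F ≈ 2.01e5 N

With equal pressure on both faces, forces on the annular region cancel; the net push is pressure × rod cross-section.
Rod cross-section A_rod = π/4 × (121 mm)² = 11500 mm^2
F = P × A_rod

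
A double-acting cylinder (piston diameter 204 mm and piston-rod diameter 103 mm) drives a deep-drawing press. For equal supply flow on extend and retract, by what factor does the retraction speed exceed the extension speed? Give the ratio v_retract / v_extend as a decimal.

v_ret/v_ext ≈ 1.34

Cap-side area A_cap = π/4 × (204 mm)² = 32690 mm^2
Rod-side annular area A_ann = π/4 × (204² − 103²) = 24350 mm^2
For equal Q, v ∝ 1/A, so v_ret/v_ext = A_cap/A_ann.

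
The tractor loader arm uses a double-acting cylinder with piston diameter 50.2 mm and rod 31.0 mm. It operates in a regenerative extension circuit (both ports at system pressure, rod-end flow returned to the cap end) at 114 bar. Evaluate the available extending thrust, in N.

F ≈ 8600 N

With equal pressure on both faces, forces on the annular region cancel; the net push is pressure × rod cross-section.
Rod cross-section A_rod = π/4 × (31.0 mm)² = 754.8 mm^2
F = P × A_rod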